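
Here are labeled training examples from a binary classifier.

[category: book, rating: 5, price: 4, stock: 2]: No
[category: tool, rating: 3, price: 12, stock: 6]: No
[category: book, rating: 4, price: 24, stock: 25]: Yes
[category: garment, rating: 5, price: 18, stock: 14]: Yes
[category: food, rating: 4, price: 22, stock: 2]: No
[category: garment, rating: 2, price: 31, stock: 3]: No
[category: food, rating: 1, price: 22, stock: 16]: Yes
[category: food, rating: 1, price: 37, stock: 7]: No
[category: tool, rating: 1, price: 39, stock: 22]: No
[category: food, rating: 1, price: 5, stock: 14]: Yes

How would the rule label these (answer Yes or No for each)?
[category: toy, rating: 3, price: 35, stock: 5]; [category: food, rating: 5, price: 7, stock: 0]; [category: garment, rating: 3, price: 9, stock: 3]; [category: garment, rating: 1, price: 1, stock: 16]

'Yes' ⟺ stock ≥ 7 AND price ≤ 24.

No, No, No, Yes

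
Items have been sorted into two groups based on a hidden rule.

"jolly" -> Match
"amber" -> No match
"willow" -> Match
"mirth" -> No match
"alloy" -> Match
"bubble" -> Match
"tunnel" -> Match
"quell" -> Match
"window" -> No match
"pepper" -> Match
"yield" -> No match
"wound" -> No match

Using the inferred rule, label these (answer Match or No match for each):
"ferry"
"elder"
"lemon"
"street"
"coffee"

The distinguishing property — has a double letter — holds for all the 'Match' cases and none of the 'No match' cases.
"ferry" — 'rr' doubled, hence Match. "elder" — no doubled letter, hence No match. "lemon" — no doubled letter, hence No match. "street" — 'ee' doubled, hence Match. "coffee" — 'ff' doubled, hence Match.

Match, No match, No match, Match, Match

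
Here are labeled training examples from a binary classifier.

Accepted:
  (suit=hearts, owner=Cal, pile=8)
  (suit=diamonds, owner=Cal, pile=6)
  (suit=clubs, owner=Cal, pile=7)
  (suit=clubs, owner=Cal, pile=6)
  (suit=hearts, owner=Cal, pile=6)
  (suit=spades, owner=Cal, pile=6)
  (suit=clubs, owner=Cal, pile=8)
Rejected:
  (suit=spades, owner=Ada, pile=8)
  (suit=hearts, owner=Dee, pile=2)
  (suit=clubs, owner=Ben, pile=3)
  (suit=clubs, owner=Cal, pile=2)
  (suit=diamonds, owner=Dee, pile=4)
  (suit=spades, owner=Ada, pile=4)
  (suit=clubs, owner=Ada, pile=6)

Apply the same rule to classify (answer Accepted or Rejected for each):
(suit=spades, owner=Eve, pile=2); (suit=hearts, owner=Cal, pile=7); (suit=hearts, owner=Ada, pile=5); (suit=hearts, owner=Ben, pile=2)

Rejected, Accepted, Rejected, Rejected

The common property of the 'Accepted' items is: owner is Cal AND pile ≥ 3. No 'Rejected' item has it.
(suit=spades, owner=Eve, pile=2): owner is Eve, pile = 2, doesn't qualify → Rejected.
(suit=hearts, owner=Cal, pile=7): owner is Cal, pile = 7, satisfies this → Accepted.
(suit=hearts, owner=Ada, pile=5): owner is Ada, pile = 5, doesn't qualify → Rejected.
(suit=hearts, owner=Ben, pile=2): owner is Ben, pile = 2, doesn't qualify → Rejected.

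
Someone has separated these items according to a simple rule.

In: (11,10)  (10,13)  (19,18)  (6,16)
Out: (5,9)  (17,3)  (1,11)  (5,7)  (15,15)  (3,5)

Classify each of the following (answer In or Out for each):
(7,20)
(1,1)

In, Out

Rule: product is even. This holds for each 'In' example and fails for each 'Out' one.
(7,20) → 7·20 = 140 → In. (1,1) → 1·1 = 1 → Out.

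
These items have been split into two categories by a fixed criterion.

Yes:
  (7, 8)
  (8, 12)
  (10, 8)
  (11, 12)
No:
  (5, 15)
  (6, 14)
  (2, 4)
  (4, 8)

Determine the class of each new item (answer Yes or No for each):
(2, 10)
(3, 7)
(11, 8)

No, No, Yes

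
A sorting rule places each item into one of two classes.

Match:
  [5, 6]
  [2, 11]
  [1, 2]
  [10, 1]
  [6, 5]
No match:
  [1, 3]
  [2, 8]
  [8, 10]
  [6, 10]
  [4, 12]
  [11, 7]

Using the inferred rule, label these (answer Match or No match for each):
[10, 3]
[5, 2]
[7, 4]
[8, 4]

A rule that fits every label: sum is odd — true of each 'Match' example, false of each 'No match' one.
[10, 3] — 10+3 = 13, hence Match. [5, 2] — 5+2 = 7, hence Match. [7, 4] — 7+4 = 11, hence Match. [8, 4] — 8+4 = 12, hence No match.

Match, Match, Match, No match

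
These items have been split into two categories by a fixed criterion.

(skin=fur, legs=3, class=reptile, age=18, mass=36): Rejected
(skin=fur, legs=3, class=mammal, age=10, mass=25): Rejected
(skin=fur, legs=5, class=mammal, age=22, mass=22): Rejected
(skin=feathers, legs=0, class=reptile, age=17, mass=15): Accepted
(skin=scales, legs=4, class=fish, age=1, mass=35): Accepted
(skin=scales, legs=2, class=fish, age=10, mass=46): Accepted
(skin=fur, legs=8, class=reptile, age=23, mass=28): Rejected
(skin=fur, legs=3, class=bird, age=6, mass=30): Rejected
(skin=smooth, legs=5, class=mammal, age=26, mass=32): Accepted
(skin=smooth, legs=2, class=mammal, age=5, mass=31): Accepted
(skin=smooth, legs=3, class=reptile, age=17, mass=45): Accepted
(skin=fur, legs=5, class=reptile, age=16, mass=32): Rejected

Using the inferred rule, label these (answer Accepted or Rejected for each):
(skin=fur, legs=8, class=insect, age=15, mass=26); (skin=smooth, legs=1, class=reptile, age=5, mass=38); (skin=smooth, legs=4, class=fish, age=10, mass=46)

Rejected, Accepted, Accepted

The classifier is using: skin is not fur.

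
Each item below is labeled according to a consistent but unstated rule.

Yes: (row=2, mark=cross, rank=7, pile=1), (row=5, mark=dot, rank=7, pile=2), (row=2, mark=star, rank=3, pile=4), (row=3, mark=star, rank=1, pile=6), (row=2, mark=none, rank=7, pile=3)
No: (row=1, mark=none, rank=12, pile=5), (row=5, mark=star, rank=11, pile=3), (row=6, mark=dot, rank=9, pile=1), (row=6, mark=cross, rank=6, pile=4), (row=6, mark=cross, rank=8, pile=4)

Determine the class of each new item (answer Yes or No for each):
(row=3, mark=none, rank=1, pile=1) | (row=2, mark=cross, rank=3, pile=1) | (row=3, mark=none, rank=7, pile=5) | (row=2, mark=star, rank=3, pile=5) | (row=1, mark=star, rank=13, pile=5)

The pattern is that an item is 'Yes' exactly when: rank ≤ 7 AND row ≤ 5.
(row=3, mark=none, rank=1, pile=1) → rank = 1, row = 3 → Yes.
(row=2, mark=cross, rank=3, pile=1) → rank = 3, row = 2 → Yes.
(row=3, mark=none, rank=7, pile=5) → rank = 7, row = 3 → Yes.
(row=2, mark=star, rank=3, pile=5) → rank = 3, row = 2 → Yes.
(row=1, mark=star, rank=13, pile=5) → rank = 13, row = 1 → No.

Yes, Yes, Yes, Yes, No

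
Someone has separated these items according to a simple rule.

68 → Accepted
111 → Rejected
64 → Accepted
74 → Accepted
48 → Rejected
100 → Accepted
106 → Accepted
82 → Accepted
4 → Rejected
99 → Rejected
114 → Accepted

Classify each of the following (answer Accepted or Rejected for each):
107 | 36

All 'Accepted' examples share one property — even AND at least 64 — and every 'Rejected' example lacks it.
107: 107 is odd, 107 ≥ 64 — does not satisfy this, so Rejected.
36: 36 is even, 36 < 64 — does not satisfy this, so Rejected.

Rejected, Rejected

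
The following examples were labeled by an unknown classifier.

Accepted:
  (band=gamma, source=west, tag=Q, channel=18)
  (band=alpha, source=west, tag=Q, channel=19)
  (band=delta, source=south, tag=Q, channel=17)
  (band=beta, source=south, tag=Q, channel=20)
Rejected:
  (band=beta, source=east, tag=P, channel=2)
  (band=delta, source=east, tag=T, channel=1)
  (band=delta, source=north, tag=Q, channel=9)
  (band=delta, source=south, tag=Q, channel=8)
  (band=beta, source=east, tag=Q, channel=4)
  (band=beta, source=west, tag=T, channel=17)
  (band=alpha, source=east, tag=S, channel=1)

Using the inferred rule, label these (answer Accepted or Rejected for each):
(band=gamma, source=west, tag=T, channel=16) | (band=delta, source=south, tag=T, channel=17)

The common property of the 'Accepted' items is: tag is Q AND channel ≥ 17. No 'Rejected' item has it.
(band=gamma, source=west, tag=T, channel=16): tag is T, channel = 16, lacks this property → Rejected. (band=delta, source=south, tag=T, channel=17): tag is T, channel = 17, lacks this property → Rejected.

Rejected, Rejected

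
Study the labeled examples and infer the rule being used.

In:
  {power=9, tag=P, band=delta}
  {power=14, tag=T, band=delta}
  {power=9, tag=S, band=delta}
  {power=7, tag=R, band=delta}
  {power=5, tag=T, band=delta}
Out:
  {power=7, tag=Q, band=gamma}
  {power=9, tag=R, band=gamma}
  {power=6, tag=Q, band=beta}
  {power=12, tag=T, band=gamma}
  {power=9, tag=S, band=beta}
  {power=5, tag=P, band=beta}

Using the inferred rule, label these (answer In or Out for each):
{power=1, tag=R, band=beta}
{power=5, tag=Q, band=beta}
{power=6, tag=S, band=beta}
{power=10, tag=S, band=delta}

Out, Out, Out, In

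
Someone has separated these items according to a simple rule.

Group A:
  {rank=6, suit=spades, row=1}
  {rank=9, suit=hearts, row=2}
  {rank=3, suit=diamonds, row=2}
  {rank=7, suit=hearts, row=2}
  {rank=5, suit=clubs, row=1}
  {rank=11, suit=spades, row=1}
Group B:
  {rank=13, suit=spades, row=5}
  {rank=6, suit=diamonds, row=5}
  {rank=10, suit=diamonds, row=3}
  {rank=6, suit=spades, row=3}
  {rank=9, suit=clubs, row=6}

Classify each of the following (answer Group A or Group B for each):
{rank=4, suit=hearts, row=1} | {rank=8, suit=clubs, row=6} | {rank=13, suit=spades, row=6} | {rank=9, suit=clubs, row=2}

Group A, Group B, Group B, Group A

Rule: row ≤ 2. This holds for each 'Group A' example and fails for each 'Group B' one.
{rank=4, suit=hearts, row=1} → row = 1 → Group A. {rank=8, suit=clubs, row=6} → row = 6 → Group B. {rank=13, suit=spades, row=6} → row = 6 → Group B. {rank=9, suit=clubs, row=2} → row = 2 → Group A.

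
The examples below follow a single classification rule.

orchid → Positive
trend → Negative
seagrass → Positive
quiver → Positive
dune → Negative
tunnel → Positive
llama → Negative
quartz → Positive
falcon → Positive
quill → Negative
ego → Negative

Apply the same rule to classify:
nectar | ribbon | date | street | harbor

Positive, Positive, Negative, Positive, Positive

The common property of the 'Positive' items is: length ≥ 6. No 'Negative' item has it.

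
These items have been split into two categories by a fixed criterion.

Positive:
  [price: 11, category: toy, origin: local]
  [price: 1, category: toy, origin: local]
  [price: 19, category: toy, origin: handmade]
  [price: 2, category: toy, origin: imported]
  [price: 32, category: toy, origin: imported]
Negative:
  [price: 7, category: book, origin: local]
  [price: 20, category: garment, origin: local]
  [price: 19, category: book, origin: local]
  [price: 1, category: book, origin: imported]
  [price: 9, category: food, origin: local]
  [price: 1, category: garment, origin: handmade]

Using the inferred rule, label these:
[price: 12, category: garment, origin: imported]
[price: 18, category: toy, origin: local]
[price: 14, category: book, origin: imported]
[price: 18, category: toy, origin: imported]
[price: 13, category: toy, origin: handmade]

Every 'Positive' example satisfies: category is toy. None of the 'Negative' examples do.

Negative, Positive, Negative, Positive, Positive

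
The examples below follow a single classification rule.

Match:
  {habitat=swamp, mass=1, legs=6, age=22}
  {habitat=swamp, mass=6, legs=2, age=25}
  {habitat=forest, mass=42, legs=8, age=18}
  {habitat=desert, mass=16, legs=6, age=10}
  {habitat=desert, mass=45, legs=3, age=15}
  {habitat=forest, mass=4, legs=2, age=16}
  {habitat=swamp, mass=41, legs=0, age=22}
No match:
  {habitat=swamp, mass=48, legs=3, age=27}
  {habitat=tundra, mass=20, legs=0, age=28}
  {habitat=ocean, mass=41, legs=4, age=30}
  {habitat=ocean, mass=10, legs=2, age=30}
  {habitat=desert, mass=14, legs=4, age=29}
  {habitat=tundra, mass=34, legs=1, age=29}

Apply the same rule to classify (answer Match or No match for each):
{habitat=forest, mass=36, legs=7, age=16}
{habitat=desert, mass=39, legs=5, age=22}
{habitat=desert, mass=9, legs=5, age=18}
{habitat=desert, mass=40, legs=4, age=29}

Match, Match, Match, No match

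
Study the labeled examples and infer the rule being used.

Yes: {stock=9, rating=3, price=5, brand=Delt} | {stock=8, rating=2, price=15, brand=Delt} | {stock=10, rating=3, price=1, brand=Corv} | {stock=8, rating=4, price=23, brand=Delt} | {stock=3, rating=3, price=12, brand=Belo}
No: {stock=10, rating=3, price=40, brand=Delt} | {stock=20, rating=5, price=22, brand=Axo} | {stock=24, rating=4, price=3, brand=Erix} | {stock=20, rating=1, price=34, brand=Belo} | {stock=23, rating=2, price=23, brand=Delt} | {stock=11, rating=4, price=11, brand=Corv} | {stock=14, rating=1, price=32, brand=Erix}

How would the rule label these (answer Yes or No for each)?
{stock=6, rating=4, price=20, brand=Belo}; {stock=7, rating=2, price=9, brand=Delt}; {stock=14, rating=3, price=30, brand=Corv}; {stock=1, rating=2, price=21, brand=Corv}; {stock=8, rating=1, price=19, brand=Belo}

Yes, Yes, No, Yes, Yes

The distinguishing property — price ≤ 23 AND stock ≤ 10 — holds for all the 'Yes' cases and none of the 'No' cases.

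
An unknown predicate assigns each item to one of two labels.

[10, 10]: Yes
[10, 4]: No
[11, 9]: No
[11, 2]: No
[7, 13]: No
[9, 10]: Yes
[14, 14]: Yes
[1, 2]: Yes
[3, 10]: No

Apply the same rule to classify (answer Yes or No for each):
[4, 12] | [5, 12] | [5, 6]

The common property of the 'Yes' items is: |first − second| ≤ 1. No 'No' item has it.

No, No, Yes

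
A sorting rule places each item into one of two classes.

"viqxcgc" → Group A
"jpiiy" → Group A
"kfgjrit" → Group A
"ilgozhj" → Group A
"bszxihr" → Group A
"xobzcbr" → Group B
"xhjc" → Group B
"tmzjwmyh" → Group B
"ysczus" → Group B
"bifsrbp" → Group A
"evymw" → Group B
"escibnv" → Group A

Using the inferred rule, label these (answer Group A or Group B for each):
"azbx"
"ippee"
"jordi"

Rule: contains 'i'. This holds for each 'Group A' example and fails for each 'Group B' one.
"azbx" → no 'i' → Group B.
"ippee" → has 'i' → Group A.
"jordi" → has 'i' → Group A.

Group B, Group A, Group A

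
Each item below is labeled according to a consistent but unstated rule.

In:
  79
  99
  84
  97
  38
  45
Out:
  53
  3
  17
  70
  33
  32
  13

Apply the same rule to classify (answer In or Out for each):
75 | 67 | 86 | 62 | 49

In, In, In, Out, In

A rule that fits every label: digit sum ≥ 9 — true of each 'In' example, false of each 'Out' one.
75: digit sum 7+5 = 12 — qualifies, so In.
67: digit sum 6+7 = 13 — qualifies, so In.
86: digit sum 8+6 = 14 — qualifies, so In.
62: digit sum 6+2 = 8 — does not fit, so Out.
49: digit sum 4+9 = 13 — qualifies, so In.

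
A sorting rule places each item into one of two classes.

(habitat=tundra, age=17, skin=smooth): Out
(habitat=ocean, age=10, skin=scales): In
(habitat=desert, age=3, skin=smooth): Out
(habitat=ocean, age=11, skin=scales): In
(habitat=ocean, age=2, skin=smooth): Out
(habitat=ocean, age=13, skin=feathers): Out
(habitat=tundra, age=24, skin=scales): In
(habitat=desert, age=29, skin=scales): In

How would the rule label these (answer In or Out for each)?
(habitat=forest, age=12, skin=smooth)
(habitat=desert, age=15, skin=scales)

Rule: skin is scales. This holds for each 'In' example and fails for each 'Out' one.
(habitat=forest, age=12, skin=smooth): Out (skin is smooth). (habitat=desert, age=15, skin=scales): In (skin is scales).

Out, In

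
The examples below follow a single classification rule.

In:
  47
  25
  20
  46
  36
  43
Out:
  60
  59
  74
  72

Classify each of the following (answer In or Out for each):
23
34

The simplest hypothesis consistent with all the labels is: at most 47.

In, In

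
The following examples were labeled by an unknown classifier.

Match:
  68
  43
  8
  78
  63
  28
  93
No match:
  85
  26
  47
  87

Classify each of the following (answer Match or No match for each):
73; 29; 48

Match, No match, Match

The classifier is using: ≡ 3 (mod 5).
73: 73 mod 5 = 3 — qualifies, so Match.
29: 29 mod 5 = 4 — does not pass, so No match.
48: 48 mod 5 = 3 — qualifies, so Match.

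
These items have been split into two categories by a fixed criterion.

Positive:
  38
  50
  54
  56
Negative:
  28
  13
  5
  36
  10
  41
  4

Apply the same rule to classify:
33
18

Negative, Negative

The classifier is using: even AND at least 38.
33: 33 is odd, 33 < 38 — fails the rule, so Negative.
18: 18 is even, 18 < 38 — fails the rule, so Negative.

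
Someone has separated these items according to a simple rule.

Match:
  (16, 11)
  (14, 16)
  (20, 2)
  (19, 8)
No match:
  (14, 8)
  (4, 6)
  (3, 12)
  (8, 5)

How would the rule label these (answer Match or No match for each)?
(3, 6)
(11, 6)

The distinguishing property — max ≥ 16 — holds for all the 'Match' cases and none of the 'No match' cases.
(3, 6) — max 6, hence No match.
(11, 6) — max 11, hence No match.

No match, No match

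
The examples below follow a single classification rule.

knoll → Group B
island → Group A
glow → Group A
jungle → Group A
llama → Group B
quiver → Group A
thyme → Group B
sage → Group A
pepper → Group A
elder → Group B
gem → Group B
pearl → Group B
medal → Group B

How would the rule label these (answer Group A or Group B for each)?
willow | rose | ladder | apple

A rule that fits every label: even length — true of each 'Group A' example, false of each 'Group B' one.

Group A, Group A, Group A, Group B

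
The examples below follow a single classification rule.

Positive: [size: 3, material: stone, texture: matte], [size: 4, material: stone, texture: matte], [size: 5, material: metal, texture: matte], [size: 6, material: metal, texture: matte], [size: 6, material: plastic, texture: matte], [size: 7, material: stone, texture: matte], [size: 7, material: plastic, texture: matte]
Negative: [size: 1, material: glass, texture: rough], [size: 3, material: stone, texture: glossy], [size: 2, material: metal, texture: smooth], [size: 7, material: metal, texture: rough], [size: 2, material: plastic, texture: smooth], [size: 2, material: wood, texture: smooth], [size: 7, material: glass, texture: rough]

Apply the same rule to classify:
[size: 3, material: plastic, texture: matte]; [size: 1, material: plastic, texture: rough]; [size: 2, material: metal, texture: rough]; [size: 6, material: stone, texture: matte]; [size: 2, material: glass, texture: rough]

Positive, Negative, Negative, Positive, Negative

Comparing the two groups points to one rule — texture is matte.
[size: 3, material: plastic, texture: matte]: texture is matte, qualifies → Positive. [size: 1, material: plastic, texture: rough]: texture is rough, doesn't qualify → Negative. [size: 2, material: metal, texture: rough]: texture is rough, doesn't qualify → Negative. [size: 6, material: stone, texture: matte]: texture is matte, qualifies → Positive. [size: 2, material: glass, texture: rough]: texture is rough, doesn't qualify → Negative.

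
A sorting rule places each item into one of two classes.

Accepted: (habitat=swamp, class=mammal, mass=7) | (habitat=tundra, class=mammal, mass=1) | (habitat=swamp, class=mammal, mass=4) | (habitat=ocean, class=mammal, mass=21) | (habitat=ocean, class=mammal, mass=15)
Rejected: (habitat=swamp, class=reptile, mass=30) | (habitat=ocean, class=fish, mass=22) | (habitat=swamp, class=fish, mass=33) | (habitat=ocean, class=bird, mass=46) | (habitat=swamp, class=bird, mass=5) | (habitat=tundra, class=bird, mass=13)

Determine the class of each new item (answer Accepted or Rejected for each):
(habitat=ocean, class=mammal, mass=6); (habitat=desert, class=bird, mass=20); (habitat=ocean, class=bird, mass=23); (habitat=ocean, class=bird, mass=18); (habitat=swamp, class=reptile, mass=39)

A rule that fits every label: class is mammal — true of each 'Accepted' example, false of each 'Rejected' one.
(habitat=ocean, class=mammal, mass=6) — class is mammal, hence Accepted. (habitat=desert, class=bird, mass=20) — class is bird, hence Rejected. (habitat=ocean, class=bird, mass=23) — class is bird, hence Rejected. (habitat=ocean, class=bird, mass=18) — class is bird, hence Rejected. (habitat=swamp, class=reptile, mass=39) — class is reptile, hence Rejected.

Accepted, Rejected, Rejected, Rejected, Rejected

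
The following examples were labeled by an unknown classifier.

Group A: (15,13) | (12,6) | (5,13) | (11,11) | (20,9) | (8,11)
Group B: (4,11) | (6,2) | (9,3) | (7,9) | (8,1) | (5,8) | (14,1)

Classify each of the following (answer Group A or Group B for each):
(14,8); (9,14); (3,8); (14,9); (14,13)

Group A, Group A, Group B, Group A, Group A

The common property of the 'Group A' items is: sum ≥ 18. No 'Group B' item has it.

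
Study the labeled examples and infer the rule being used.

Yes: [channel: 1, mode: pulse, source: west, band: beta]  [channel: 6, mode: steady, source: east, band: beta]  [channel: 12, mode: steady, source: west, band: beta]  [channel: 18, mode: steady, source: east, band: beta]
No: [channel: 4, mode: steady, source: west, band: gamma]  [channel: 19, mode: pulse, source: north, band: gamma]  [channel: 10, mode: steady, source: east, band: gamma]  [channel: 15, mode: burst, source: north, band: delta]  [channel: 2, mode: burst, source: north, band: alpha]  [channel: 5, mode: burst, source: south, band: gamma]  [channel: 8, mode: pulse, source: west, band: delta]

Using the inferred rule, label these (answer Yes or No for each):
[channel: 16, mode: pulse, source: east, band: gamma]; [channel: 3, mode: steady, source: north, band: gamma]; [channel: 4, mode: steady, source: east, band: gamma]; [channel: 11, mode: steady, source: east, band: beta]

Checking candidate rules against both groups, what survives is: band is beta.
[channel: 16, mode: pulse, source: east, band: gamma] → band is gamma → No. [channel: 3, mode: steady, source: north, band: gamma] → band is gamma → No. [channel: 4, mode: steady, source: east, band: gamma] → band is gamma → No. [channel: 11, mode: steady, source: east, band: beta] → band is beta → Yes.

No, No, No, Yes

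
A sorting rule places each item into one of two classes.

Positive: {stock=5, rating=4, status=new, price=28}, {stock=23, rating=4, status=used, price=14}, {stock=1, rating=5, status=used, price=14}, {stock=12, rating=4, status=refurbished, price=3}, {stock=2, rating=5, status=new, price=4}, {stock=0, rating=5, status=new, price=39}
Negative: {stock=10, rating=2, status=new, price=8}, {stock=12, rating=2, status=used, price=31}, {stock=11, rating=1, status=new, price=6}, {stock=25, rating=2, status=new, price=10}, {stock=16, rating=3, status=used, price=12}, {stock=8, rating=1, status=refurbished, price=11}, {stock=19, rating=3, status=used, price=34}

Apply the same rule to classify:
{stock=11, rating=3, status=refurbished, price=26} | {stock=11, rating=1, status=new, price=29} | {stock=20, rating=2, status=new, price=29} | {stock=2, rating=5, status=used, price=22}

Every 'Positive' example satisfies: rating ≥ 4. None of the 'Negative' examples do.
{stock=11, rating=3, status=refurbished, price=26}: Negative (rating = 3). {stock=11, rating=1, status=new, price=29}: Negative (rating = 1). {stock=20, rating=2, status=new, price=29}: Negative (rating = 2). {stock=2, rating=5, status=used, price=22}: Positive (rating = 5).

Negative, Negative, Negative, Positive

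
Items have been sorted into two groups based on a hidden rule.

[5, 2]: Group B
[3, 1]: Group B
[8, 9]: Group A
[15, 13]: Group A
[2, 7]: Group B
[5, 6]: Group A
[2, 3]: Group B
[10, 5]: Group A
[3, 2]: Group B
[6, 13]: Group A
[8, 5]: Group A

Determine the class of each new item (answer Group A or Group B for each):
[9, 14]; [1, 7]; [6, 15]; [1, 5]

Group A, Group B, Group A, Group B

All 'Group A' examples share one property — sum ≥ 11 — and every 'Group B' example lacks it.
[9, 14]: Group A (9+14 = 23).
[1, 7]: Group B (1+7 = 8).
[6, 15]: Group A (6+15 = 21).
[1, 5]: Group B (1+5 = 6).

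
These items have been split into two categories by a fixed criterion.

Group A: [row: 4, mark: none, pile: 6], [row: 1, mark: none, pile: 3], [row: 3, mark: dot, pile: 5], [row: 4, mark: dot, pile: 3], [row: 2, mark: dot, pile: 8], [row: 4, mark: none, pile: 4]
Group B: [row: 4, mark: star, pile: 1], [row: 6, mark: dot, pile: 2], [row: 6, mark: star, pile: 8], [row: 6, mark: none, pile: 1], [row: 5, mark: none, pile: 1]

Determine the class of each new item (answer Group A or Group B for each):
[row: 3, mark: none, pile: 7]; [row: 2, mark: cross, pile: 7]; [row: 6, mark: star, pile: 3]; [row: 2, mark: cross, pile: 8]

Group A, Group A, Group B, Group A

All 'Group A' examples share one property — row ≤ 4 AND pile ≥ 2 — and every 'Group B' example lacks it.
[row: 3, mark: none, pile: 7] — row = 3, pile = 7, hence Group A. [row: 2, mark: cross, pile: 7] — row = 2, pile = 7, hence Group A. [row: 6, mark: star, pile: 3] — row = 6, pile = 3, hence Group B. [row: 2, mark: cross, pile: 8] — row = 2, pile = 8, hence Group A.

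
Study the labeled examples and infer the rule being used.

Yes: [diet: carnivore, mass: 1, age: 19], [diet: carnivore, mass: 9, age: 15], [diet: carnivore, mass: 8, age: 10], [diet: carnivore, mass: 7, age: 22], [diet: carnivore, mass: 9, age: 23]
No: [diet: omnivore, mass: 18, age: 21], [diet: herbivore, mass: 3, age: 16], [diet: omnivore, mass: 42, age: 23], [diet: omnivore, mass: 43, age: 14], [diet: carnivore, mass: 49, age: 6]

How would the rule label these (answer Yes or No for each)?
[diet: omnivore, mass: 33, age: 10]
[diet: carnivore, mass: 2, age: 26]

No, Yes

The rule appears to be: diet is carnivore AND age ≥ 10.
[diet: omnivore, mass: 33, age: 10] — diet is omnivore, age = 10, hence No.
[diet: carnivore, mass: 2, age: 26] — diet is carnivore, age = 26, hence Yes.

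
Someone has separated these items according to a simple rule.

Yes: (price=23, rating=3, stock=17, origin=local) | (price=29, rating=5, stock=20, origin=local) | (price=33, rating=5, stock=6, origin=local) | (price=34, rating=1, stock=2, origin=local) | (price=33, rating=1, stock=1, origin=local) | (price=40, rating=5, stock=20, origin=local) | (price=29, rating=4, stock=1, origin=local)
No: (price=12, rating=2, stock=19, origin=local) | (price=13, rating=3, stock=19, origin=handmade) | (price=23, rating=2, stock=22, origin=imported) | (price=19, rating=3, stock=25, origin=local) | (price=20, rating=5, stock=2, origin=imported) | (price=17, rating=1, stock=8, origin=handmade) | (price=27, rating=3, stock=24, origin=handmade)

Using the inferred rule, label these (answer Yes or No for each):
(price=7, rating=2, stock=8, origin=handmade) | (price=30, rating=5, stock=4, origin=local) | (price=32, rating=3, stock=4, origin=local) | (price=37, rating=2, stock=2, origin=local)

The simplest hypothesis consistent with all the labels is: origin is local AND price ≥ 20.

No, Yes, Yes, Yes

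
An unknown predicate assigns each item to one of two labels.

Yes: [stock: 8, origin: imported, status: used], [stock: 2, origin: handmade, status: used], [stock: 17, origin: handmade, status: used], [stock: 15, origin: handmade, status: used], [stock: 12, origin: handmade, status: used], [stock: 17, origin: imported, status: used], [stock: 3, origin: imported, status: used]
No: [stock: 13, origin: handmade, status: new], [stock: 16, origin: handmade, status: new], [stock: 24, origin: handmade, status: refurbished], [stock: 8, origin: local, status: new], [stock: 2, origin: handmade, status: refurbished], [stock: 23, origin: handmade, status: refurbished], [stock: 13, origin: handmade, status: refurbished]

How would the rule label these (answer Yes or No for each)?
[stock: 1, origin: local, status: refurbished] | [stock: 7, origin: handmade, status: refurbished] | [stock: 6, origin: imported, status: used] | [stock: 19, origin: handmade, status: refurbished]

No, No, Yes, No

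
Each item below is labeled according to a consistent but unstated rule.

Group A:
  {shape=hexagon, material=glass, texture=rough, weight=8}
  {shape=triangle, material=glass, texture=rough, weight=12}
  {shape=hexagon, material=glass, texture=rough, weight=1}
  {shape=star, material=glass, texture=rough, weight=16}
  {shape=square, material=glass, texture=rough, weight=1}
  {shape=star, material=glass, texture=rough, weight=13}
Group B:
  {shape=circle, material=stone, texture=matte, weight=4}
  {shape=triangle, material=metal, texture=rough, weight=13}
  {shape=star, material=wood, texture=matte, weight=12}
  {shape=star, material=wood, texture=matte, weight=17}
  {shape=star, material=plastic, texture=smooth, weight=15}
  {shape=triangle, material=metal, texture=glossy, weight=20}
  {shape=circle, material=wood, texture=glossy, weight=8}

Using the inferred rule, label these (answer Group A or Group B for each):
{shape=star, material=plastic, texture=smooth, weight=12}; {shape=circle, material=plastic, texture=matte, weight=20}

All 'Group A' examples share one property — material is glass — and every 'Group B' example lacks it.
{shape=star, material=plastic, texture=smooth, weight=12} → material is plastic → Group B. {shape=circle, material=plastic, texture=matte, weight=20} → material is plastic → Group B.

Group B, Group B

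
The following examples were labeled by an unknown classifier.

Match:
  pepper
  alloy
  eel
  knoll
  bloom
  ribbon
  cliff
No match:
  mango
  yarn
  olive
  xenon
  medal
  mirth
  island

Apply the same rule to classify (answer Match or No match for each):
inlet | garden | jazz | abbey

No match, No match, Match, Match

The common property of the 'Match' items is: has a double letter. No 'No match' item has it.
inlet: No match (no doubled letter). garden: No match (no doubled letter). jazz: Match ('zz' doubled). abbey: Match ('bb' doubled).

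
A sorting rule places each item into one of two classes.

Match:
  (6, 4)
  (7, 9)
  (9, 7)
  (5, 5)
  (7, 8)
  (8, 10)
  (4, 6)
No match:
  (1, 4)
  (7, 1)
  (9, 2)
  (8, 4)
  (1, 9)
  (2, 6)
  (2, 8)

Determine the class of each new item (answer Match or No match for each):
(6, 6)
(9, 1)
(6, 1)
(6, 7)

Match, No match, No match, Match

The pattern is that an item is 'Match' exactly when: |first − second| ≤ 2.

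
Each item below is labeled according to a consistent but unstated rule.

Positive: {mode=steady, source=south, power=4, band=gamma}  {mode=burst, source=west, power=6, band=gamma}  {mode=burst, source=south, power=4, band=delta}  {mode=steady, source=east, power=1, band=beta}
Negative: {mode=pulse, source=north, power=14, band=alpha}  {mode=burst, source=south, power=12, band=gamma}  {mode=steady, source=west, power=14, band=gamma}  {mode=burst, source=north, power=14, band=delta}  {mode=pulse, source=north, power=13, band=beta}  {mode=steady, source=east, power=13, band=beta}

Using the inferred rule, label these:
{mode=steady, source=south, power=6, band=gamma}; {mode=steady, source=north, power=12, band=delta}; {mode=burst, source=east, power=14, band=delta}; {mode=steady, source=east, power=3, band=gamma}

The common property of the 'Positive' items is: power ≤ 6. No 'Negative' item has it.
{mode=steady, source=south, power=6, band=gamma}: power = 6 — meets the rule, so Positive.
{mode=steady, source=north, power=12, band=delta}: power = 12 — does not fit, so Negative.
{mode=burst, source=east, power=14, band=delta}: power = 14 — does not fit, so Negative.
{mode=steady, source=east, power=3, band=gamma}: power = 3 — meets the rule, so Positive.

Positive, Negative, Negative, Positive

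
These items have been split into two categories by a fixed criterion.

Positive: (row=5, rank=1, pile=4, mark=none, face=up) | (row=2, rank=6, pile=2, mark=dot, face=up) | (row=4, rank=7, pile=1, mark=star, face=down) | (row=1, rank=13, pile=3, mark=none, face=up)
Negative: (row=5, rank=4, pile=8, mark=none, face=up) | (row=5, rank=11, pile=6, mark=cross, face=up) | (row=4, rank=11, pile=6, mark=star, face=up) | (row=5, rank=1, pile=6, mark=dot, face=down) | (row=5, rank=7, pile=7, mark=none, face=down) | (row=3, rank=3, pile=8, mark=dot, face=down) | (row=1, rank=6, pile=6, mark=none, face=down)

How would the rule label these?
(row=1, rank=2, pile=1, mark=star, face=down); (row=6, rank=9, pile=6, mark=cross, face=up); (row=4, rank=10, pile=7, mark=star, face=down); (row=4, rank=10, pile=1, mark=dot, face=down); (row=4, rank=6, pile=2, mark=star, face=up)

The simplest hypothesis consistent with all the labels is: pile ≤ 4.
(row=1, rank=2, pile=1, mark=star, face=down): Positive (pile = 1).
(row=6, rank=9, pile=6, mark=cross, face=up): Negative (pile = 6).
(row=4, rank=10, pile=7, mark=star, face=down): Negative (pile = 7).
(row=4, rank=10, pile=1, mark=dot, face=down): Positive (pile = 1).
(row=4, rank=6, pile=2, mark=star, face=up): Positive (pile = 2).

Positive, Negative, Negative, Positive, Positive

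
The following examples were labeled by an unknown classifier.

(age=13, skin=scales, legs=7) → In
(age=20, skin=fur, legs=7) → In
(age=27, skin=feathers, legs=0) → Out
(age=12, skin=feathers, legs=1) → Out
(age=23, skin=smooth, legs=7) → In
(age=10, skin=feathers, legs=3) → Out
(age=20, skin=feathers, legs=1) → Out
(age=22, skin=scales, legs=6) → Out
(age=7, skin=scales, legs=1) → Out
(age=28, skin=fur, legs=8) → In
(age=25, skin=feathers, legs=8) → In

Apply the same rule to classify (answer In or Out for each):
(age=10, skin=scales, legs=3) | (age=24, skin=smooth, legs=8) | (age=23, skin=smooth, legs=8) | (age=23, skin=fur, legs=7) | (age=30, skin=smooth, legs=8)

A rule that fits every label: legs ≥ 7 — true of each 'In' example, false of each 'Out' one.
Out: (age=10, skin=scales, legs=3), since legs = 3.
In: (age=24, skin=smooth, legs=8), since legs = 8.
In: (age=23, skin=smooth, legs=8), since legs = 8.
In: (age=23, skin=fur, legs=7), since legs = 7.
In: (age=30, skin=smooth, legs=8), since legs = 8.

Out, In, In, In, In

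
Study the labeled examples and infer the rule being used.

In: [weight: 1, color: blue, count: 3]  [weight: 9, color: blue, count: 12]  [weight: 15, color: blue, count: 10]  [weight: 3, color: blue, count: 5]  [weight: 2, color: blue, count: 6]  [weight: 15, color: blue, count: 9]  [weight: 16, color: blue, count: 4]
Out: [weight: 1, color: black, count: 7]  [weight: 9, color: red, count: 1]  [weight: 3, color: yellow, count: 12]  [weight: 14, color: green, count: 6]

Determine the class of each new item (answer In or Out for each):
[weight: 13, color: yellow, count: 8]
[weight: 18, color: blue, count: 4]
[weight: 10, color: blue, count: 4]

One predicate separates the groups cleanly: color is blue.
[weight: 13, color: yellow, count: 8]: Out (color is yellow). [weight: 18, color: blue, count: 4]: In (color is blue). [weight: 10, color: blue, count: 4]: In (color is blue).

Out, In, In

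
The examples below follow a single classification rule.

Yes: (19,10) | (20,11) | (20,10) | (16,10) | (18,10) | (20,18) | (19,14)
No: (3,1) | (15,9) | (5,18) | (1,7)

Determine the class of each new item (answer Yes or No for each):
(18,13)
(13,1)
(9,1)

One predicate separates the groups cleanly: sum ≥ 26.
Yes: (18,13), since 18+13 = 31. No: (13,1), since 13+1 = 14. No: (9,1), since 9+1 = 10.

Yes, No, No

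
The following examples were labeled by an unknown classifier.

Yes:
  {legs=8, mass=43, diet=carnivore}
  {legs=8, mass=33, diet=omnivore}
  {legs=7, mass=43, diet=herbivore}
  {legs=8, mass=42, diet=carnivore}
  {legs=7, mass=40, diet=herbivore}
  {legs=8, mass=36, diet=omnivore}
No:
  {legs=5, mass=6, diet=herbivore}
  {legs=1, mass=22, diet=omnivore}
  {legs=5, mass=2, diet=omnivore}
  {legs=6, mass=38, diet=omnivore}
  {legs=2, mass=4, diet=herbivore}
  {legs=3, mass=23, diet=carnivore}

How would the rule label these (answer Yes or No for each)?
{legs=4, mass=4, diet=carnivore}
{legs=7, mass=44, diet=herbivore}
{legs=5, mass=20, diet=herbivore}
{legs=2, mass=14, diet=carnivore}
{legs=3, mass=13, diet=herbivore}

One predicate separates the groups cleanly: legs ≥ 7.
{legs=4, mass=4, diet=carnivore} — legs = 4, hence No.
{legs=7, mass=44, diet=herbivore} — legs = 7, hence Yes.
{legs=5, mass=20, diet=herbivore} — legs = 5, hence No.
{legs=2, mass=14, diet=carnivore} — legs = 2, hence No.
{legs=3, mass=13, diet=herbivore} — legs = 3, hence No.

No, Yes, No, No, No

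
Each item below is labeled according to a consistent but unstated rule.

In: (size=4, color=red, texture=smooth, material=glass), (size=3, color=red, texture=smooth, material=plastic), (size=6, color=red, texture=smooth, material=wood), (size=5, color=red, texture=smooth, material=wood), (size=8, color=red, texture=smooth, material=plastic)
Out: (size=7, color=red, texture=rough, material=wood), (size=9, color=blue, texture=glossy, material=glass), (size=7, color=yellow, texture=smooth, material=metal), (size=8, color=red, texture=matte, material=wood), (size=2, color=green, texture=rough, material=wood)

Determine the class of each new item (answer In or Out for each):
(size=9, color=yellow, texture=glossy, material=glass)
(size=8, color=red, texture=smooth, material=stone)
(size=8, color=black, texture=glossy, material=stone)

The rule appears to be: texture is smooth AND color is red.

Out, In, Out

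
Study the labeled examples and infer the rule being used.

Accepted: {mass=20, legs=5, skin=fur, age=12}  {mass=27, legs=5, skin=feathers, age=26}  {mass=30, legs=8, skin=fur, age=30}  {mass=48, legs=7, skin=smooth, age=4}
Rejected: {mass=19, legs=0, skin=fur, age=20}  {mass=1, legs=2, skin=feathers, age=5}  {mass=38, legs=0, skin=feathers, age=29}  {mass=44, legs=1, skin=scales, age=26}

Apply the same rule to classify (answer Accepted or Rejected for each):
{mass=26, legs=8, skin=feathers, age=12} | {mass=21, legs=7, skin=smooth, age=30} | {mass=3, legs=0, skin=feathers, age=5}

The simplest hypothesis consistent with all the labels is: legs ≥ 5.

Accepted, Accepted, Rejected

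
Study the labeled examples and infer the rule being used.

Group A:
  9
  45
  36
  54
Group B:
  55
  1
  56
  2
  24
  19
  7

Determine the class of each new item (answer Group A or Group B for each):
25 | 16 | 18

One predicate separates the groups cleanly: multiple of 9.

Group B, Group B, Group A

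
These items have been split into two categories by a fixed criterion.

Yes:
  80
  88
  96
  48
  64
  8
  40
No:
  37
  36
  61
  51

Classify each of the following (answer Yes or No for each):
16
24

Yes, Yes

The common property of the 'Yes' items is: multiple of 8. No 'No' item has it.
Yes: 16, since 16 = 8·2. Yes: 24, since 24 = 8·3.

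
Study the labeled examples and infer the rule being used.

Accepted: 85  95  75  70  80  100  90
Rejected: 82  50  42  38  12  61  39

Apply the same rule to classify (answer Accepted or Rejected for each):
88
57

Rejected, Rejected

All 'Accepted' examples share one property — multiple of 5 AND at least 61 — and every 'Rejected' example lacks it.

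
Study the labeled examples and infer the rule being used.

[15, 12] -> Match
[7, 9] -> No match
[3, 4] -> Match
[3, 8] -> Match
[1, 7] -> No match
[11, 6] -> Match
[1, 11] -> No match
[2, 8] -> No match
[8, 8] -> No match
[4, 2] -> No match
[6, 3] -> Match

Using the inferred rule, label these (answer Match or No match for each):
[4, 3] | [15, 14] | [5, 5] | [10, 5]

The classifier is using: sum is odd.
[4, 3]: 4+3 = 7, satisfies this → Match.
[15, 14]: 15+14 = 29, satisfies this → Match.
[5, 5]: 5+5 = 10, does not pass → No match.
[10, 5]: 10+5 = 15, satisfies this → Match.

Match, Match, No match, Match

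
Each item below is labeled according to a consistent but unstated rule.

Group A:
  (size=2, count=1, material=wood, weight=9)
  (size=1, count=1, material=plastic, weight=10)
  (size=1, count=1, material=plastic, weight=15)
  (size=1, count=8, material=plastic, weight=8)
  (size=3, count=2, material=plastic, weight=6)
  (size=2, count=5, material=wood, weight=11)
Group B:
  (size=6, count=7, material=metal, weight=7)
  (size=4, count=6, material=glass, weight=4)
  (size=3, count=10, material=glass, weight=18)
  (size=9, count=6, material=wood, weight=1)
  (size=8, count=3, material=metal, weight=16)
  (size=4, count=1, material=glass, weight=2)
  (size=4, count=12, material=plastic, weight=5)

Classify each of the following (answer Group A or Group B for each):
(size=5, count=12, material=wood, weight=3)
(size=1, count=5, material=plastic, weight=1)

Group B, Group A

The rule appears to be: count ≤ 8 AND size ≤ 3.
(size=5, count=12, material=wood, weight=3) → count = 12, size = 5 → Group B. (size=1, count=5, material=plastic, weight=1) → count = 5, size = 1 → Group A.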